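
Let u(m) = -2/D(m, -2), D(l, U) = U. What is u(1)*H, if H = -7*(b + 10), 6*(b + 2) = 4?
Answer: -182/3 ≈ -60.667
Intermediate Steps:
b = -4/3 (b = -2 + (1/6)*4 = -2 + 2/3 = -4/3 ≈ -1.3333)
u(m) = 1 (u(m) = -2/(-2) = -2*(-1/2) = 1)
H = -182/3 (H = -7*(-4/3 + 10) = -7*26/3 = -182/3 ≈ -60.667)
u(1)*H = 1*(-182/3) = -182/3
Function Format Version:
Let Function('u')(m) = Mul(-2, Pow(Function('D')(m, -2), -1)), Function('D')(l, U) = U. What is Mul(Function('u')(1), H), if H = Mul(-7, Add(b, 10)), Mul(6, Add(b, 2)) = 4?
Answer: Rational(-182, 3) ≈ -60.667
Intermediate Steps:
b = Rational(-4, 3) (b = Add(-2, Mul(Rational(1, 6), 4)) = Add(-2, Rational(2, 3)) = Rational(-4, 3) ≈ -1.3333)
Function('u')(m) = 1 (Function('u')(m) = Mul(-2, Pow(-2, -1)) = Mul(-2, Rational(-1, 2)) = 1)
H = Rational(-182, 3) (H = Mul(-7, Add(Rational(-4, 3), 10)) = Mul(-7, Rational(26, 3)) = Rational(-182, 3) ≈ -60.667)
Mul(Function('u')(1), H) = Mul(1, Rational(-182, 3)) = Rational(-182, 3)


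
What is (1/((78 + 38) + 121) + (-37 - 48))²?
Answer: 405780736/56169 ≈ 7224.3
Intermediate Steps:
(1/((78 + 38) + 121) + (-37 - 48))² = (1/(116 + 121) - 85)² = (1/237 - 85)² = (-20144/237)² = 405780736/56169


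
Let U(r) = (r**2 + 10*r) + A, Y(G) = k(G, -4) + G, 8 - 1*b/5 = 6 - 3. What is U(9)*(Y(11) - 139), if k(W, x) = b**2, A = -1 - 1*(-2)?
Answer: 85484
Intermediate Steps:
A = 1 (A = -1 + 2 = 1)
b = 25 (b = 40 - 5*(6 - 3) = 40 - 5*3 = 40 - 15 = 25)
k(W, x) = 625 (k(W, x) = 25**2 = 625)
Y(G) = 625 + G
U(r) = 1 + r**2 + 10*r (U(r) = (r**2 + 10*r) + 1 = 1 + r**2 + 10*r)
U(9)*(Y(11) - 139) = (1 + 9**2 + 10*9)*((625 + 11) - 139) = (1 + 81 + 90)*(636 - 139) = 172*497 = 85484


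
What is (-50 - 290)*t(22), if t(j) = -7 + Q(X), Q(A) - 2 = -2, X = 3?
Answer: 2380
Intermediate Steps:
Q(A) = 0 (Q(A) = 2 - 2 = 0)
t(j) = -7 (t(j) = -7 + 0 = -7)
(-50 - 290)*t(22) = (-50 - 290)*(-7) = -340*(-7) = 2380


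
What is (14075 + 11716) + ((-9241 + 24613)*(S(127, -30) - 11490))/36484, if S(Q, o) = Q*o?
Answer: 25205973/1303 ≈ 19345.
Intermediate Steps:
(14075 + 11716) + ((-9241 + 24613)*(S(127, -30) - 11490))/36484 = (14075 + 11716) + ((-9241 + 24613)*(127*(-30) - 11490))/36484 = 25791 + (15372*(-3810 - 11490))*(1/36484) = 25791 + (15372*(-15300))*(1/36484) = 25791 - 235191600*1/36484 = 25791 - 8399700/1303 = 25205973/1303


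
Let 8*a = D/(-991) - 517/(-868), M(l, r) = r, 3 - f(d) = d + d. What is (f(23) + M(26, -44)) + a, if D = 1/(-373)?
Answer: -223120580005/2566800992 ≈ -86.926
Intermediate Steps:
f(d) = 3 - 2*d (f(d) = 3 - (d + d) = 3 - 2*d)
D = -1/373 ≈ -0.0026810
a = 191106299/2566800992 (a = (-1/373/(-991) - 517/(-868))/8 = (-1/373*(-1/991) - 517*(-1/868))/8 = (1/369643 + 517/868)/8 = (⅛)*(191106299/320850124) = 191106299/2566800992 ≈ 0.074453)
(f(23) + M(26, -44)) + a = ((3 - 2*23) - 44) + 191106299/2566800992 = ((3 - 46) - 44) + 191106299/2566800992 = (-43 - 44) + 191106299/2566800992 = -87 + 191106299/2566800992 = -223120580005/2566800992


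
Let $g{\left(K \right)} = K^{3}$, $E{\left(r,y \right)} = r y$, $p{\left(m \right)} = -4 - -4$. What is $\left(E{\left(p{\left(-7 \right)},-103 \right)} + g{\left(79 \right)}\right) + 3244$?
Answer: $496283$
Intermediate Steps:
$p{\left(m \right)} = 0$ ($p{\left(m \right)} = -4 + 4 = 0$)
$\left(E{\left(p{\left(-7 \right)},-103 \right)} + g{\left(79 \right)}\right) + 3244 = \left(0 \left(-103\right) + 79^{3}\right) + 3244 = \left(0 + 493039\right) + 3244 = 493039 + 3244 = 496283$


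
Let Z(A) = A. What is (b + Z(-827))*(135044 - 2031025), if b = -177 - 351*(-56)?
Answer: -35363837612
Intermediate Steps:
b = 19479 (b = -177 + 19656 = 19479)
(b + Z(-827))*(135044 - 2031025) = (19479 - 827)*(135044 - 2031025) = 18652*(-1895981) = -35363837612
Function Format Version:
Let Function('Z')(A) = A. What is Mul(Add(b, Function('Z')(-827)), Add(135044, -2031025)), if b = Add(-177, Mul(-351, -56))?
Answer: -35363837612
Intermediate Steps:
b = 19479 (b = Add(-177, 19656) = 19479)
Mul(Add(b, Function('Z')(-827)), Add(135044, -2031025)) = Mul(Add(19479, -827), Add(135044, -2031025)) = Mul(18652, -1895981) = -35363837612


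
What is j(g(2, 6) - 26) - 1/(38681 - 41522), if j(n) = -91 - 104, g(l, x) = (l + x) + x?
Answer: -553994/2841 ≈ -195.00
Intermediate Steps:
g(l, x) = l + 2*x
j(n) = -195
j(g(2, 6) - 26) - 1/(38681 - 41522) = -195 - 1/(38681 - 41522) = -195 - 1/(-2841) = -195 - 1*(-1/2841) = -195 + 1/2841 = -553994/2841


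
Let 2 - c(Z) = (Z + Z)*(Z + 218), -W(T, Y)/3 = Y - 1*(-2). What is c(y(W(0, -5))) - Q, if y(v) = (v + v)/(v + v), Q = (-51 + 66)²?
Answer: -661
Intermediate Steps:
Q = 225 (Q = 15² = 225)
W(T, Y) = -6 - 3*Y (W(T, Y) = -3*(Y - 1*(-2)) = -3*(Y + 2) = -3*(2 + Y) = -6 - 3*Y)
y(v) = 1 (y(v) = (2*v)/((2*v)) = (2*v)*(1/(2*v)) = 1)
c(Z) = 2 - 2*Z*(218 + Z) (c(Z) = 2 - (Z + Z)*(Z + 218) = 2 - 2*Z*(218 + Z))
c(y(W(0, -5))) - Q = (2 - 436*1 - 2*1²) - 1*225 = (2 - 436 - 2*1) - 225 = (2 - 436 - 2) - 225 = -436 - 225 = -661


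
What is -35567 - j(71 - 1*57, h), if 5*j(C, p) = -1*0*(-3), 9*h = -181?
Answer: -35567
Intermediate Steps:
h = -181/9 (h = (⅑)*(-181) = -181/9 ≈ -20.111)
j(C, p) = 0 (j(C, p) = (-1*0*(-3))/5 = (0*(-3))/5 = (⅕)*0 = 0)
-35567 - j(71 - 1*57, h) = -35567 - 1*0 = -35567 + 0 = -35567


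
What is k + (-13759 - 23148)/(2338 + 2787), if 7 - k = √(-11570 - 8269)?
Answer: -1032/5125 - I*√19839 ≈ -0.20137 - 140.85*I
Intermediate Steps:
k = 7 - I*√19839 (k = 7 - √(-11570 - 8269) = 7 - √(-19839) = 7 - I*√19839 ≈ 7.0 - 140.85*I)
k + (-13759 - 23148)/(2338 + 2787) = (7 - I*√19839) + (-13759 - 23148)/(2338 + 2787) = (7 - I*√19839) - 36907/5125 = -1032/5125 - I*√19839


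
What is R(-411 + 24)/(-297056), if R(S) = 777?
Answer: -777/297056 ≈ -0.0026157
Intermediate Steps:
R(-411 + 24)/(-297056) = 777/(-297056) = 777*(-1/297056) = -777/297056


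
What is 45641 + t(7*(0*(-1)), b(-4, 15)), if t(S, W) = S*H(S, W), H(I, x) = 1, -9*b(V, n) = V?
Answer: 45641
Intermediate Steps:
b(V, n) = -V/9
t(S, W) = S (t(S, W) = S*1 = S)
45641 + t(7*(0*(-1)), b(-4, 15)) = 45641 + 7*(0*(-1)) = 45641 + 7*0 = 45641 + 0 = 45641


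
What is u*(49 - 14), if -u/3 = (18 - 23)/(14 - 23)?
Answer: -175/3 ≈ -58.333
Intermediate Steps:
u = -5/3 (u = -3*(18 - 23)/(14 - 23) = -(-15)/(-9) = -(-15)*(-1)/9 = -3*5/9 = -5/3 ≈ -1.6667)
u*(49 - 14) = -5*(49 - 14)/3 = -5/3*35 = -175/3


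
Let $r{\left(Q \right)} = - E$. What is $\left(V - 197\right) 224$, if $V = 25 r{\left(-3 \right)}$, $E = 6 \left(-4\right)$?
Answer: $90272$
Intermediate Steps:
$E = -24$
$r{\left(Q \right)} = 24$ ($r{\left(Q \right)} = \left(-1\right) \left(-24\right) = 24$)
$V = 600$ ($V = 25 \cdot 24 = 600$)
$\left(V - 197\right) 224 = \left(600 - 197\right) 224 = 403 \cdot 224 = 90272$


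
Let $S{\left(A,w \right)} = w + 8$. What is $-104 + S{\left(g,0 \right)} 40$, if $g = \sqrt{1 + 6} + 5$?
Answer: $216$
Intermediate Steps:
$g = 5 + \sqrt{7}$ ($g = \sqrt{7} + 5 = 5 + \sqrt{7} \approx 7.6458$)
$S{\left(A,w \right)} = 8 + w$
$-104 + S{\left(g,0 \right)} 40 = -104 + \left(8 + 0\right) 40 = -104 + 8 \cdot 40 = -104 + 320 = 216$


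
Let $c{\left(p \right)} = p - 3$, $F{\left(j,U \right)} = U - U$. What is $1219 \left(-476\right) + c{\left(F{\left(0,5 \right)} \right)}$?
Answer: $-580247$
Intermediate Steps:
$F{\left(j,U \right)} = 0$
$c{\left(p \right)} = -3 + p$ ($c{\left(p \right)} = p - 3 = -3 + p$)
$1219 \left(-476\right) + c{\left(F{\left(0,5 \right)} \right)} = 1219 \left(-476\right) + \left(-3 + 0\right) = -580244 - 3 = -580247$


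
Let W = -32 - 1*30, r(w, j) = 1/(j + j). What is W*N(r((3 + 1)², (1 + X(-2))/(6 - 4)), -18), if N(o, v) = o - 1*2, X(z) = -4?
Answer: 434/3 ≈ 144.67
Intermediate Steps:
r(w, j) = 1/(2*j)
N(o, v) = -2 + o (N(o, v) = o - 2 = -2 + o)
W = -62 (W = -32 - 30 = -62)
W*N(r((3 + 1)², (1 + X(-2))/(6 - 4)), -18) = -62*(-2 + 1/(2*(((1 - 4)/(6 - 4))))) = -62*(-2 + 1/(2*((-3/2)))) = -62*(-2 + 1/(2*((-3*½)))) = -62*(-2 + 1/(2*(-3/2))) = -62*(-2 + (½)*(-⅔)) = -62*(-2 - ⅓) = -62*(-7/3) = 434/3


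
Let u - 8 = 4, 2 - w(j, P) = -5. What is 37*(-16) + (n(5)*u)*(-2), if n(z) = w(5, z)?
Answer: -760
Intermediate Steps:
w(j, P) = 7 (w(j, P) = 2 - 1*(-5) = 2 + 5 = 7)
n(z) = 7
u = 12 (u = 8 + 4 = 12)
37*(-16) + (n(5)*u)*(-2) = 37*(-16) + (7*12)*(-2) = -592 + 84*(-2) = -592 - 168 = -760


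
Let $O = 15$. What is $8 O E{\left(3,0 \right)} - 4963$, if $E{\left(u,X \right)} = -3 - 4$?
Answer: $-5803$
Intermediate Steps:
$E{\left(u,X \right)} = -7$
$8 O E{\left(3,0 \right)} - 4963 = 8 \cdot 15 \left(-7\right) - 4963 = 120 \left(-7\right) - 4963 = -840 - 4963 = -5803$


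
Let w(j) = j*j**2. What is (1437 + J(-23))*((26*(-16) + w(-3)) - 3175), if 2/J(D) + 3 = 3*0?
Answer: -5196654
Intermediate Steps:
w(j) = j**3
J(D) = -2/3 (J(D) = 2/(-3 + 3*0) = 2/(-3 + 0) = 2/(-3) = 2*(-1/3) = -2/3)
(1437 + J(-23))*((26*(-16) + w(-3)) - 3175) = (1437 - 2/3)*((26*(-16) + (-3)**3) - 3175) = 4309*((-416 - 27) - 3175)/3 = 4309*(-443 - 3175)/3 = (4309/3)*(-3618) = -5196654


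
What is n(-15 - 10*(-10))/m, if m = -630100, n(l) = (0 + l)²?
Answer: -289/25204 ≈ -0.011466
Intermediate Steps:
n(l) = l²
n(-15 - 10*(-10))/m = (-15 - 10*(-10))²/(-630100) = (-15 + 100)²*(-1/630100) = 85²*(-1/630100) = 7225*(-1/630100) = -289/25204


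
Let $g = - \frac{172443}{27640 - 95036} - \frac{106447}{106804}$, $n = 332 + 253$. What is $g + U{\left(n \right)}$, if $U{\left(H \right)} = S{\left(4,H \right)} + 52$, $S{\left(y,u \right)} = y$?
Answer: $\frac{25896287104}{449885149} \approx 57.562$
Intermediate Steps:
$n = 585$
$g = \frac{702718760}{449885149}$ ($g = - \frac{172443}{27640 - 95036} - \frac{106447}{106804} = - \frac{172443}{-67396} - \frac{106447}{106804} = \left(-172443\right) \left(- \frac{1}{67396}\right) - \frac{106447}{106804} = \frac{172443}{67396} - \frac{106447}{106804} = \frac{702718760}{449885149} \approx 1.562$)
$U{\left(H \right)} = 56$ ($U{\left(H \right)} = 4 + 52 = 56$)
$g + U{\left(n \right)} = \frac{702718760}{449885149} + 56 = \frac{25896287104}{449885149}$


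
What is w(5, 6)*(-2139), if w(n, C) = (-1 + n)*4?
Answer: -34224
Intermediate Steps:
w(n, C) = -4 + 4*n
w(5, 6)*(-2139) = (-4 + 4*5)*(-2139) = (-4 + 20)*(-2139) = 16*(-2139) = -34224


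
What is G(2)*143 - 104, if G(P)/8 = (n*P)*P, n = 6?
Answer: 27352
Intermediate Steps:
G(P) = 48*P**2 (G(P) = 8*((6*P)*P) = 8*(6*P**2) = 48*P**2)
G(2)*143 - 104 = (48*2**2)*143 - 104 = (48*4)*143 - 104 = 192*143 - 104 = 27456 - 104 = 27352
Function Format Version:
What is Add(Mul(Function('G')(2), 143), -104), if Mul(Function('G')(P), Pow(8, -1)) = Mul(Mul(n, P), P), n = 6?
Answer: 27352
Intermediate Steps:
Function('G')(P) = Mul(48, Pow(P, 2)) (Function('G')(P) = Mul(8, Mul(Mul(6, P), P)) = Mul(8, Mul(6, Pow(P, 2))) = Mul(48, Pow(P, 2)))
Add(Mul(Function('G')(2), 143), -104) = Add(Mul(Mul(48, Pow(2, 2)), 143), -104) = Add(Mul(Mul(48, 4), 143), -104) = Add(Mul(192, 143), -104) = Add(27456, -104) = 27352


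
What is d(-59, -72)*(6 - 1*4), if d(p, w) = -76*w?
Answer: 10944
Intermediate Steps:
d(-59, -72)*(6 - 1*4) = (-76*(-72))*(6 - 1*4) = 5472*(6 - 4) = 5472*2 = 10944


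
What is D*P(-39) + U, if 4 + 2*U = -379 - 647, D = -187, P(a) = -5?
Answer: 420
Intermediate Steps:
U = -515 (U = -2 + (-379 - 647)/2 = -2 + (½)*(-1026) = -2 - 513 = -515)
D*P(-39) + U = -187*(-5) - 515 = 935 - 515 = 420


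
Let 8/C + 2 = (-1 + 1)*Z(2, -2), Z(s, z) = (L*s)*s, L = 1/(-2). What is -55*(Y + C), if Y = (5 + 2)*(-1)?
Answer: 605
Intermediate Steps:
L = -½ ≈ -0.50000
Z(s, z) = -s²/2 (Z(s, z) = (-s/2)*s = -s²/2)
C = -4 (C = 8/(-2 + (-1 + 1)*(-½*2²)) = 8/(-2 + 0*(-½*4)) = 8/(-2 + 0*(-2)) = 8/(-2 + 0) = 8/(-2) = 8*(-½) = -4)
Y = -7 (Y = 7*(-1) = -7)
-55*(Y + C) = -55*(-7 - 4) = -55*(-11) = 605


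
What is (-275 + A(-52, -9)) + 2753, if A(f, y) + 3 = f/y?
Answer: 22327/9 ≈ 2480.8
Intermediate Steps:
A(f, y) = -3 + f/y
(-275 + A(-52, -9)) + 2753 = (-275 + (-3 - 52/(-9))) + 2753 = (-275 + (-3 - 52*(-1/9))) + 2753 = (-275 + (-3 + 52/9)) + 2753 = (-275 + 25/9) + 2753 = -2450/9 + 2753 = 22327/9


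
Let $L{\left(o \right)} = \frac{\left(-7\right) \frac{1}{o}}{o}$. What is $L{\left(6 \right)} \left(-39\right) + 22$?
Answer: $\frac{355}{12} \approx 29.583$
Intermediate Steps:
$L{\left(o \right)} = - \frac{7}{o^{2}}$
$L{\left(6 \right)} \left(-39\right) + 22 = - \frac{7}{36} \left(-39\right) + 22 = \left(-7\right) \frac{1}{36} \left(-39\right) + 22 = \left(- \frac{7}{36}\right) \left(-39\right) + 22 = \frac{91}{12} + 22 = \frac{355}{12}$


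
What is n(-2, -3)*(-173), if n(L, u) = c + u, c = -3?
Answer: 1038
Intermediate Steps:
n(L, u) = -3 + u
n(-2, -3)*(-173) = (-3 - 3)*(-173) = -6*(-173) = 1038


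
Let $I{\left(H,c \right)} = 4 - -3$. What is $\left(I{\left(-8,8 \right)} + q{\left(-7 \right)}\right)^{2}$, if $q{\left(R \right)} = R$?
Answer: $0$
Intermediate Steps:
$I{\left(H,c \right)} = 7$ ($I{\left(H,c \right)} = 4 + 3 = 7$)
$\left(I{\left(-8,8 \right)} + q{\left(-7 \right)}\right)^{2} = \left(7 - 7\right)^{2} = 0^{2} = 0$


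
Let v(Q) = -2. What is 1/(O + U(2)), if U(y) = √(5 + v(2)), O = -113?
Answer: -113/12766 - √3/12766 ≈ -0.0089873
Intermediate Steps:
U(y) = √3 (U(y) = √(5 - 2) = √3)
1/(O + U(2)) = 1/(-113 + √3)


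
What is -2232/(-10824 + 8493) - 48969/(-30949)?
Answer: 20358323/8015791 ≈ 2.5398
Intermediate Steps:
-2232/(-10824 + 8493) - 48969/(-30949) = -2232/(-2331) - 48969*(-1/30949) = -2232*(-1/2331) + 48969/30949 = 248/259 + 48969/30949 = 20358323/8015791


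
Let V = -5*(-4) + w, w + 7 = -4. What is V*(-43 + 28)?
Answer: -135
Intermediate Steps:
w = -11 (w = -7 - 4 = -11)
V = 9 (V = -5*(-4) - 11 = 20 - 11 = 9)
V*(-43 + 28) = 9*(-43 + 28) = 9*(-15) = -135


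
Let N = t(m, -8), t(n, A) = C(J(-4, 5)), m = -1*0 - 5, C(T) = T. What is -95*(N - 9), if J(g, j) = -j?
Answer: 1330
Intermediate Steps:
m = -5 (m = 0 - 5 = -5)
t(n, A) = -5 (t(n, A) = -1*5 = -5)
N = -5
-95*(N - 9) = -95*(-5 - 9) = -95*(-14) = 1330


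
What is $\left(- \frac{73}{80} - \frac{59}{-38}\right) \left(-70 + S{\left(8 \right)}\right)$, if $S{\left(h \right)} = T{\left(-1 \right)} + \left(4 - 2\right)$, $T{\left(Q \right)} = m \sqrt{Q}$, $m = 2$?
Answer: $- \frac{16541}{380} + \frac{973 i}{760} \approx -43.529 + 1.2803 i$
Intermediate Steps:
$T{\left(Q \right)} = 2 \sqrt{Q}$
$S{\left(h \right)} = 2 + 2 i$ ($S{\left(h \right)} = 2 \sqrt{-1} + \left(4 - 2\right) = 2 i + \left(4 - 2\right) = 2 i + 2 = 2 + 2 i$)
$\left(- \frac{73}{80} - \frac{59}{-38}\right) \left(-70 + S{\left(8 \right)}\right) = \left(- \frac{73}{80} - \frac{59}{-38}\right) \left(-70 + \left(2 + 2 i\right)\right) = \left(\left(-73\right) \frac{1}{80} - - \frac{59}{38}\right) \left(-68 + 2 i\right) = \left(- \frac{73}{80} + \frac{59}{38}\right) \left(-68 + 2 i\right) = \frac{973 \left(-68 + 2 i\right)}{1520} = - \frac{16541}{380} + \frac{973 i}{760}$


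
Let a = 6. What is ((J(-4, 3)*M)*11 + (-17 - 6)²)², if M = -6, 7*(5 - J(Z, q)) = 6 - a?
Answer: 39601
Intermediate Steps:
J(Z, q) = 5 (J(Z, q) = 5 - (6 - 1*6)/7 = 5 - (6 - 6)/7 = 5 - ⅐*0 = 5 + 0 = 5)
((J(-4, 3)*M)*11 + (-17 - 6)²)² = ((5*(-6))*11 + (-17 - 6)²)² = (-30*11 + (-23)²)² = (-330 + 529)² = 199² = 39601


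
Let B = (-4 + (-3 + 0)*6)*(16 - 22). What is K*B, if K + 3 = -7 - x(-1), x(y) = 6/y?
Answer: -528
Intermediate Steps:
B = 132 (B = (-4 - 3*6)*(-6) = (-4 - 18)*(-6) = -22*(-6) = 132)
K = -4 (K = -3 + (-7 - 6/(-1)) = -3 + (-7 - 6*(-1)) = -3 + (-7 - 1*(-6)) = -3 + (-7 + 6) = -3 - 1 = -4)
K*B = -4*132 = -528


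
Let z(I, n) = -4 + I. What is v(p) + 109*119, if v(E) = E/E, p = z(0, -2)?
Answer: 12972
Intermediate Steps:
p = -4 (p = -4 + 0 = -4)
v(E) = 1
v(p) + 109*119 = 1 + 109*119 = 1 + 12971 = 12972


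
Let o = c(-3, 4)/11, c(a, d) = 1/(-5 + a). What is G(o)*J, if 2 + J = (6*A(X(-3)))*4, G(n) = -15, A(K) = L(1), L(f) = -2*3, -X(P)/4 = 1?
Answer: 2190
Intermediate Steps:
X(P) = -4 (X(P) = -4*1 = -4)
L(f) = -6
A(K) = -6
o = -1/88 (o = 1/(-5 - 3*11) = (1/11)/(-8) = -⅛*1/11 = -1/88 ≈ -0.011364)
J = -146 (J = -2 + (6*(-6))*4 = -2 - 36*4 = -2 - 144 = -146)
G(o)*J = -15*(-146) = 2190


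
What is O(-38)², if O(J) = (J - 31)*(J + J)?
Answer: 27499536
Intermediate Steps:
O(J) = 2*J*(-31 + J) (O(J) = (-31 + J)*(2*J) = 2*J*(-31 + J))
O(-38)² = (2*(-38)*(-31 - 38))² = (2*(-38)*(-69))² = 5244² = 27499536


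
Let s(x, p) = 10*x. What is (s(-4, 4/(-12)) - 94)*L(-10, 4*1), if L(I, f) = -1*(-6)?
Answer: -804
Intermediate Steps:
L(I, f) = 6
(s(-4, 4/(-12)) - 94)*L(-10, 4*1) = (10*(-4) - 94)*6 = (-40 - 94)*6 = -134*6 = -804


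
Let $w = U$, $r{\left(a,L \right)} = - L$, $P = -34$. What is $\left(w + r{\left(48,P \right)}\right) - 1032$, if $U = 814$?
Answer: $-184$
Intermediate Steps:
$w = 814$
$\left(w + r{\left(48,P \right)}\right) - 1032 = \left(814 - -34\right) - 1032 = \left(814 + 34\right) - 1032 = 848 - 1032 = -184$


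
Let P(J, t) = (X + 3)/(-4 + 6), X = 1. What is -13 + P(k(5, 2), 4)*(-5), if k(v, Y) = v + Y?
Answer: -23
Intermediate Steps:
k(v, Y) = Y + v
P(J, t) = 2 (P(J, t) = (1 + 3)/(-4 + 6) = 4/2 = 4*(½) = 2)
-13 + P(k(5, 2), 4)*(-5) = -13 + 2*(-5) = -13 - 10 = -23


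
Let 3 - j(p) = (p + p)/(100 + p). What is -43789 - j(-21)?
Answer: -3459610/79 ≈ -43793.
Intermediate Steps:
j(p) = 3 - 2*p/(100 + p) (j(p) = 3 - (p + p)/(100 + p) = 3 - 2*p/(100 + p))
-43789 - j(-21) = -43789 - (300 - 21)/(100 - 21) = -43789 - 279/79 = -3459610/79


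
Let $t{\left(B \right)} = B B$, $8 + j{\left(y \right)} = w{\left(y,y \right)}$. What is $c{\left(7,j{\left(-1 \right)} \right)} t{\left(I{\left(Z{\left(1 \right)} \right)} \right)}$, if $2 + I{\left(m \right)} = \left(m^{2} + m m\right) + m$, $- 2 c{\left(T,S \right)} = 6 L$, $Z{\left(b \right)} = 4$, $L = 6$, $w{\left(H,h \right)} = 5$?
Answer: $-20808$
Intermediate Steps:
$j{\left(y \right)} = -3$ ($j{\left(y \right)} = -8 + 5 = -3$)
$c{\left(T,S \right)} = -18$ ($c{\left(T,S \right)} = - \frac{6 \cdot 6}{2} = \left(- \frac{1}{2}\right) 36 = -18$)
$I{\left(m \right)} = -2 + m + 2 m^{2}$ ($I{\left(m \right)} = -2 + \left(\left(m^{2} + m m\right) + m\right) = -2 + \left(\left(m^{2} + m^{2}\right) + m\right) = -2 + \left(2 m^{2} + m\right) = -2 + \left(m + 2 m^{2}\right) = -2 + m + 2 m^{2}$)
$t{\left(B \right)} = B^{2}$
$c{\left(7,j{\left(-1 \right)} \right)} t{\left(I{\left(Z{\left(1 \right)} \right)} \right)} = - 18 \left(-2 + 4 + 2 \cdot 4^{2}\right)^{2} = - 18 \left(-2 + 4 + 2 \cdot 16\right)^{2} = - 18 \left(-2 + 4 + 32\right)^{2} = - 18 \cdot 34^{2} = \left(-18\right) 1156 = -20808$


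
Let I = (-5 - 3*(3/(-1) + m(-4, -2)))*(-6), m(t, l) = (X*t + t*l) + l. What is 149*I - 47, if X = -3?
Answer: 44653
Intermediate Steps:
m(t, l) = l - 3*t + l*t (m(t, l) = (-3*t + t*l) + l = (-3*t + l*t) + l = l - 3*t + l*t)
I = 300 (I = (-5 - 3*(3/(-1) + (-2 - 3*(-4) - 2*(-4))))*(-6) = (-5 - 3*(3*(-1) + (-2 + 12 + 8)))*(-6) = (-5 - 3*(-3 + 18))*(-6) = (-5 - 3*15)*(-6) = (-5 - 45)*(-6) = -50*(-6) = 300)
149*I - 47 = 149*300 - 47 = 44700 - 47 = 44653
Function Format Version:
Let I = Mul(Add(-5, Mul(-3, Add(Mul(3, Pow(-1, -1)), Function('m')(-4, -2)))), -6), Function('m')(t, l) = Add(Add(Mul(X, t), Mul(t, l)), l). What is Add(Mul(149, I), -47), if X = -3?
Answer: 44653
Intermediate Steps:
Function('m')(t, l) = Add(l, Mul(-3, t), Mul(l, t)) (Function('m')(t, l) = Add(Add(Mul(-3, t), Mul(t, l)), l) = Add(Add(Mul(-3, t), Mul(l, t)), l) = Add(l, Mul(-3, t), Mul(l, t)))
I = 300 (I = Mul(Add(-5, Mul(-3, Add(Mul(3, Pow(-1, -1)), Add(-2, Mul(-3, -4), Mul(-2, -4))))), -6) = Mul(Add(-5, Mul(-3, Add(Mul(3, -1), Add(-2, 12, 8)))), -6) = Mul(Add(-5, Mul(-3, Add(-3, 18))), -6) = Mul(Add(-5, Mul(-3, 15)), -6) = Mul(Add(-5, -45), -6) = Mul(-50, -6) = 300)
Add(Mul(149, I), -47) = Add(Mul(149, 300), -47) = Add(44700, -47) = 44653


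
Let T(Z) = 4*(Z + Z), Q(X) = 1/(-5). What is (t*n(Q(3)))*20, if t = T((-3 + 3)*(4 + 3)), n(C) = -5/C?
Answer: 0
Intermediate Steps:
Q(X) = -⅕
T(Z) = 8*Z (T(Z) = 4*(2*Z) = 8*Z)
t = 0 (t = 8*((-3 + 3)*(4 + 3)) = 8*(0*7) = 8*0 = 0)
(t*n(Q(3)))*20 = (0*(-5/(-⅕)))*20 = (0*(-5*(-5)))*20 = (0*25)*20 = 0*20 = 0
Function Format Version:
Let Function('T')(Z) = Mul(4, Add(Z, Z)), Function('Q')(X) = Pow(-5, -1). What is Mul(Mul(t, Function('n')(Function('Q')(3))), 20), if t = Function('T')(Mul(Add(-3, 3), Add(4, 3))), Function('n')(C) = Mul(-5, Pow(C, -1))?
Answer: 0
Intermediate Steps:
Function('Q')(X) = Rational(-1, 5)
Function('T')(Z) = Mul(8, Z) (Function('T')(Z) = Mul(4, Mul(2, Z)) = Mul(8, Z))
t = 0 (t = Mul(8, Mul(Add(-3, 3), Add(4, 3))) = Mul(8, Mul(0, 7)) = Mul(8, 0) = 0)
Mul(Mul(t, Function('n')(Function('Q')(3))), 20) = Mul(Mul(0, Mul(-5, Pow(Rational(-1, 5), -1))), 20) = Mul(Mul(0, Mul(-5, -5)), 20) = Mul(Mul(0, 25), 20) = Mul(0, 20) = 0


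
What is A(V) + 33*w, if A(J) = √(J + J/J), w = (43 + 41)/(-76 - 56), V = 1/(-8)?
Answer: -21 + √14/4 ≈ -20.065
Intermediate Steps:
V = -⅛ ≈ -0.12500
w = -7/11 (w = 84/(-132) = 84*(-1/132) = -7/11 ≈ -0.63636)
A(J) = √(1 + J) (A(J) = √(J + 1) = √(1 + J))
A(V) + 33*w = √(1 - ⅛) + 33*(-7/11) = √(7/8) - 21 = √14/4 - 21 = -21 + √14/4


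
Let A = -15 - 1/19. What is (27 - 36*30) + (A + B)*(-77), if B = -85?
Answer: 126370/19 ≈ 6651.1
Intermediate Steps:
A = -286/19 (A = -15 - 1*1/19 = -15 - 1/19 = -286/19 ≈ -15.053)
(27 - 36*30) + (A + B)*(-77) = (27 - 36*30) + (-286/19 - 85)*(-77) = (27 - 1080) - 1901/19*(-77) = -1053 + 146377/19 = 126370/19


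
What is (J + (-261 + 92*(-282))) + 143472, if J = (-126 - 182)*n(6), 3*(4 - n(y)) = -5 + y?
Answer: 348413/3 ≈ 1.1614e+5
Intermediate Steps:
n(y) = 17/3 - y/3 (n(y) = 4 - (-5 + y)/3 = 4 + (5/3 - y/3) = 17/3 - y/3)
J = -3388/3 (J = (-126 - 182)*(17/3 - ⅓*6) = -308*(17/3 - 2) = -308*11/3 = -3388/3 ≈ -1129.3)
(J + (-261 + 92*(-282))) + 143472 = (-3388/3 + (-261 + 92*(-282))) + 143472 = (-3388/3 + (-261 - 25944)) + 143472 = (-3388/3 - 26205) + 143472 = -82003/3 + 143472 = 348413/3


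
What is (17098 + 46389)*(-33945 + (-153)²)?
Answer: -668899032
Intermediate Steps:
(17098 + 46389)*(-33945 + (-153)²) = 63487*(-33945 + 23409) = 63487*(-10536) = -668899032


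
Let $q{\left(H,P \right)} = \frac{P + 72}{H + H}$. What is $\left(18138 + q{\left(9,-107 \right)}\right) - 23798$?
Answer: $- \frac{101915}{18} \approx -5661.9$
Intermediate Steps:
$q{\left(H,P \right)} = \frac{72 + P}{2 H}$
$\left(18138 + q{\left(9,-107 \right)}\right) - 23798 = \left(18138 + \frac{72 - 107}{2 \cdot 9}\right) - 23798 = \left(18138 + \frac{1}{2} \cdot \frac{1}{9} \left(-35\right)\right) - 23798 = \left(18138 - \frac{35}{18}\right) - 23798 = \frac{326449}{18} - 23798 = - \frac{101915}{18}$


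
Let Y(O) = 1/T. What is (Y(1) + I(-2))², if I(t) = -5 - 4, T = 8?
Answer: 5041/64 ≈ 78.766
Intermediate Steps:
I(t) = -9
Y(O) = ⅛ (Y(O) = 1/8 = ⅛)
(Y(1) + I(-2))² = (⅛ - 9)² = (-71/8)² = 5041/64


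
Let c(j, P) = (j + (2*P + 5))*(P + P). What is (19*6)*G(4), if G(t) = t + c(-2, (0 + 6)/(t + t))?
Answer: 2451/2 ≈ 1225.5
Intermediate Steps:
c(j, P) = 2*P*(5 + j + 2*P) (c(j, P) = (j + (5 + 2*P))*(2*P) = (5 + j + 2*P)*(2*P) = 2*P*(5 + j + 2*P))
G(t) = t + 6*(3 + 6/t)/t (G(t) = t + 2*((0 + 6)/(t + t))*(5 - 2 + 2*((0 + 6)/(t + t))) = t + 2*(6/((2*t)))*(5 - 2 + 2*(6/((2*t)))) = t + 2*(6*(1/(2*t)))*(5 - 2 + 2*(6*(1/(2*t)))) = t + 2*(3/t)*(5 - 2 + 2*(3/t)) = t + 2*(3/t)*(5 - 2 + 6/t) = t + 2*(3/t)*(3 + 6/t) = t + 6*(3 + 6/t)/t)
(19*6)*G(4) = (19*6)*(4 + 18/4 + 36/4²) = 114*(4 + 18*(¼) + 36*(1/16)) = 114*(4 + 9/2 + 9/4) = 114*(43/4) = 2451/2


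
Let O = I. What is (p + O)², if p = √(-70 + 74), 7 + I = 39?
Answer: 1156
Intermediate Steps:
I = 32 (I = -7 + 39 = 32)
O = 32
p = 2 (p = √4 = 2)
(p + O)² = (2 + 32)² = 34² = 1156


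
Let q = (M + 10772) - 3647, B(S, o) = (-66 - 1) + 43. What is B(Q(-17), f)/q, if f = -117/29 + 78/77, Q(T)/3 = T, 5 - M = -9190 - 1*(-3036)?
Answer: -2/1107 ≈ -0.0018067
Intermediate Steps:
M = 6159 (M = 5 - (-9190 - 1*(-3036)) = 5 - (-9190 + 3036) = 5 - 1*(-6154) = 5 + 6154 = 6159)
Q(T) = 3*T
f = -6747/2233 (f = -117*1/29 + 78*(1/77) = -117/29 + 78/77 = -6747/2233 ≈ -3.0215)
B(S, o) = -24 (B(S, o) = -67 + 43 = -24)
q = 13284 (q = (6159 + 10772) - 3647 = 16931 - 3647 = 13284)
B(Q(-17), f)/q = -24/13284 = -24*1/13284 = -2/1107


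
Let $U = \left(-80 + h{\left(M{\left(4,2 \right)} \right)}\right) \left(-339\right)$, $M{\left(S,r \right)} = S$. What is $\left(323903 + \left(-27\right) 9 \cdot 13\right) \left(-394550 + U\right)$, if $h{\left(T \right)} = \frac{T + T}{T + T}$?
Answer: $-117959700136$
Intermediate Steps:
$h{\left(T \right)} = 1$ ($h{\left(T \right)} = \frac{2 T}{2 T} = 2 T \frac{1}{2 T} = 1$)
$U = 26781$ ($U = \left(-80 + 1\right) \left(-339\right) = \left(-79\right) \left(-339\right) = 26781$)
$\left(323903 + \left(-27\right) 9 \cdot 13\right) \left(-394550 + U\right) = \left(323903 + \left(-27\right) 9 \cdot 13\right) \left(-394550 + 26781\right) = \left(323903 - 3159\right) \left(-367769\right) = 320744 \left(-367769\right) = -117959700136$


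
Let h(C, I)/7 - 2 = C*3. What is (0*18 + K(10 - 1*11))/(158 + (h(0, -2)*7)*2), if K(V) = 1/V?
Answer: -1/354 ≈ -0.0028249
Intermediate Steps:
h(C, I) = 14 + 21*C (h(C, I) = 14 + 7*(C*3) = 14 + 7*(3*C) = 14 + 21*C)
(0*18 + K(10 - 1*11))/(158 + (h(0, -2)*7)*2) = (0*18 + 1/(10 - 1*11))/(158 + ((14 + 21*0)*7)*2) = (0 + 1/(10 - 11))/(158 + ((14 + 0)*7)*2) = (0 + 1/(-1))/(158 + (14*7)*2) = (0 - 1)/(158 + 98*2) = -1/(158 + 196) = -1/354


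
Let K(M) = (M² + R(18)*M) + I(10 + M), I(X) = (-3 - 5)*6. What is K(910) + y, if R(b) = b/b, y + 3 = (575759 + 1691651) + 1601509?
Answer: 4697878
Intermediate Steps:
y = 3868916 (y = -3 + ((575759 + 1691651) + 1601509) = -3 + (2267410 + 1601509) = -3 + 3868919 = 3868916)
I(X) = -48 (I(X) = -8*6 = -48)
R(b) = 1
K(M) = -48 + M + M² (K(M) = (M² + 1*M) - 48 = (M² + M) - 48 = (M + M²) - 48 = -48 + M + M²)
K(910) + y = (-48 + 910 + 910²) + 3868916 = (-48 + 910 + 828100) + 3868916 = 828962 + 3868916 = 4697878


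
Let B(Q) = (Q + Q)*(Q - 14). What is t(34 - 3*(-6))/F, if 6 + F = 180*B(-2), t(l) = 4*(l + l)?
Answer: 208/5757 ≈ 0.036130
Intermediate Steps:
t(l) = 8*l (t(l) = 4*(2*l) = 8*l)
B(Q) = 2*Q*(-14 + Q) (B(Q) = (2*Q)*(-14 + Q) = 2*Q*(-14 + Q))
F = 11514 (F = -6 + 180*(2*(-2)*(-14 - 2)) = -6 + 180*(2*(-2)*(-16)) = -6 + 180*64 = -6 + 11520 = 11514)
t(34 - 3*(-6))/F = (8*(34 - 3*(-6)))/11514 = (8*(34 + 18))*(1/11514) = (8*52)*(1/11514) = 416*(1/11514) = 208/5757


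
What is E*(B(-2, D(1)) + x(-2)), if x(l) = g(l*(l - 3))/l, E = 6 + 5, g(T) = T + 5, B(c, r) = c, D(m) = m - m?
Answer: -209/2 ≈ -104.50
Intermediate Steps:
D(m) = 0
g(T) = 5 + T
E = 11
x(l) = (5 + l*(-3 + l))/l (x(l) = (5 + l*(l - 3))/l = (5 + l*(-3 + l))/l)
E*(B(-2, D(1)) + x(-2)) = 11*(-2 + (-3 - 2 + 5/(-2))) = 11*(-2 + (-3 - 2 + 5*(-½))) = 11*(-2 + (-3 - 2 - 5/2)) = 11*(-2 - 15/2) = 11*(-19/2) = -209/2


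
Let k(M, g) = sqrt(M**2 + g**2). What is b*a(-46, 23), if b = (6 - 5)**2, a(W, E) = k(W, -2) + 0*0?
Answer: 2*sqrt(530) ≈ 46.043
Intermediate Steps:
a(W, E) = sqrt(4 + W**2) (a(W, E) = sqrt(W**2 + (-2)**2) + 0*0 = sqrt(W**2 + 4) + 0 = sqrt(4 + W**2) + 0 = sqrt(4 + W**2))
b = 1 (b = 1**2 = 1)
b*a(-46, 23) = 1*sqrt(4 + (-46)**2) = 1*sqrt(4 + 2116) = 1*sqrt(2120) = 1*(2*sqrt(530)) = 2*sqrt(530)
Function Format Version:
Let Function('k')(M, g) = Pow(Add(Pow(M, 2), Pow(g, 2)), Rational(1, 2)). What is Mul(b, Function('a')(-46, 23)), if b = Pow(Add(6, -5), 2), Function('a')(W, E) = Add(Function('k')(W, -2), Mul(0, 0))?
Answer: Mul(2, Pow(530, Rational(1, 2))) ≈ 46.043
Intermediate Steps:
Function('a')(W, E) = Pow(Add(4, Pow(W, 2)), Rational(1, 2)) (Function('a')(W, E) = Add(Pow(Add(Pow(W, 2), Pow(-2, 2)), Rational(1, 2)), Mul(0, 0)) = Add(Pow(Add(Pow(W, 2), 4), Rational(1, 2)), 0) = Add(Pow(Add(4, Pow(W, 2)), Rational(1, 2)), 0) = Pow(Add(4, Pow(W, 2)), Rational(1, 2)))
b = 1 (b = Pow(1, 2) = 1)
Mul(b, Function('a')(-46, 23)) = Mul(1, Pow(Add(4, Pow(-46, 2)), Rational(1, 2))) = Mul(1, Pow(Add(4, 2116), Rational(1, 2))) = Mul(1, Pow(2120, Rational(1, 2))) = Mul(1, Mul(2, Pow(530, Rational(1, 2)))) = Mul(2, Pow(530, Rational(1, 2)))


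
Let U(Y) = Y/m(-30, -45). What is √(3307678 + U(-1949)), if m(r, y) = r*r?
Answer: √2976908251/30 ≈ 1818.7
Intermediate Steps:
m(r, y) = r²
U(Y) = Y/900 (U(Y) = Y/((-30)²) = Y/900)
√(3307678 + U(-1949)) = √(3307678 + (1/900)*(-1949)) = √(3307678 - 1949/900) = √(2976908251/900) = √2976908251/30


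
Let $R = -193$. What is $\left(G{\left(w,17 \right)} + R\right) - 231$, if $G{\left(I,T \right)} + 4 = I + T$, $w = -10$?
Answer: $-421$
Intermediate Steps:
$G{\left(I,T \right)} = -4 + I + T$ ($G{\left(I,T \right)} = -4 + \left(I + T\right) = -4 + I + T$)
$\left(G{\left(w,17 \right)} + R\right) - 231 = \left(\left(-4 - 10 + 17\right) - 193\right) - 231 = \left(3 - 193\right) - 231 = -190 - 231 = -421$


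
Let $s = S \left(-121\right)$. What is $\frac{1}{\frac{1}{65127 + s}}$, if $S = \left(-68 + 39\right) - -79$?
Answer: $59077$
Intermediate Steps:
$S = 50$ ($S = -29 + 79 = 50$)
$s = -6050$ ($s = 50 \left(-121\right) = -6050$)
$\frac{1}{\frac{1}{65127 + s}} = \frac{1}{\frac{1}{65127 - 6050}} = \frac{1}{\frac{1}{59077}} = 59077$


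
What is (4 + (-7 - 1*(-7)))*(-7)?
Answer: -28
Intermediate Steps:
(4 + (-7 - 1*(-7)))*(-7) = (4 + (-7 + 7))*(-7) = (4 + 0)*(-7) = 4*(-7) = -28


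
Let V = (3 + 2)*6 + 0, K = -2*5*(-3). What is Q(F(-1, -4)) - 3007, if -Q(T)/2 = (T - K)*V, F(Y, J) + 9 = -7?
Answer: -247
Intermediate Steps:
K = 30 (K = -10*(-3) = 30)
F(Y, J) = -16 (F(Y, J) = -9 - 7 = -16)
V = 30 (V = 5*6 + 0 = 30 + 0 = 30)
Q(T) = 1800 - 60*T (Q(T) = -2*(T - 1*30)*30 = -2*(T - 30)*30 = -2*(-30 + T)*30 = -2*(-900 + 30*T) = 1800 - 60*T)
Q(F(-1, -4)) - 3007 = (1800 - 60*(-16)) - 3007 = (1800 + 960) - 3007 = 2760 - 3007 = -247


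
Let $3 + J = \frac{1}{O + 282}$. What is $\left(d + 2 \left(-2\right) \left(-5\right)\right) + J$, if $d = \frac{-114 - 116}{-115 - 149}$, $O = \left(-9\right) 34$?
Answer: $\frac{1569}{88} \approx 17.83$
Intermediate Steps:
$O = -306$
$d = \frac{115}{132}$ ($d = - \frac{230}{-264} = \left(-230\right) \left(- \frac{1}{264}\right) = \frac{115}{132} \approx 0.87121$)
$J = - \frac{73}{24}$ ($J = -3 + \frac{1}{-306 + 282} = -3 + \frac{1}{-24} = -3 - \frac{1}{24} = - \frac{73}{24} \approx -3.0417$)
$\left(d + 2 \left(-2\right) \left(-5\right)\right) + J = \left(\frac{115}{132} + 2 \left(-2\right) \left(-5\right)\right) - \frac{73}{24} = \left(\frac{115}{132} - -20\right) - \frac{73}{24} = \left(\frac{115}{132} + 20\right) - \frac{73}{24} = \frac{2755}{132} - \frac{73}{24} = \frac{1569}{88}$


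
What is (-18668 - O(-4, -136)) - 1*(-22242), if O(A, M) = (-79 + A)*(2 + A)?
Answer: 3408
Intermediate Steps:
(-18668 - O(-4, -136)) - 1*(-22242) = (-18668 - (-158 + (-4)² - 77*(-4))) - 1*(-22242) = (-18668 - (-158 + 16 + 308)) + 22242 = (-18668 - 1*166) + 22242 = (-18668 - 166) + 22242 = -18834 + 22242 = 3408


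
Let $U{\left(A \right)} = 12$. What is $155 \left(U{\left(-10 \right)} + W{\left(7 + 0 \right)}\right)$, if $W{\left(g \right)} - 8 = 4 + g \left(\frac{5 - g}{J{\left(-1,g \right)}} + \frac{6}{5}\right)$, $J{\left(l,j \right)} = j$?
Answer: $4712$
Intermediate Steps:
$W{\left(g \right)} = 12 + g \left(\frac{6}{5} + \frac{5 - g}{g}\right)$ ($W{\left(g \right)} = 8 + \left(4 + g \left(\frac{5 - g}{g} + \frac{6}{5}\right)\right) = 8 + \left(4 + g \left(\frac{6}{5} + \frac{5 - g}{g}\right)\right) = 12 + g \left(\frac{6}{5} + \frac{5 - g}{g}\right)$)
$155 \left(U{\left(-10 \right)} + W{\left(7 + 0 \right)}\right) = 155 \left(12 + \left(17 + \frac{7 + 0}{5}\right)\right) = 155 \left(12 + \left(17 + \frac{1}{5} \cdot 7\right)\right) = 155 \left(12 + \left(17 + \frac{7}{5}\right)\right) = 155 \left(12 + \frac{92}{5}\right) = 155 \cdot \frac{152}{5} = 4712$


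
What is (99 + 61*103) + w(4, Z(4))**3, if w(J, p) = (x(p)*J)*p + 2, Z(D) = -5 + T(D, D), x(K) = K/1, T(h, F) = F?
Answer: 6598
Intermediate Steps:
x(K) = K (x(K) = K*1 = K)
Z(D) = -5 + D
w(J, p) = 2 + J*p**2 (w(J, p) = (p*J)*p + 2 = (J*p)*p + 2 = J*p**2 + 2 = 2 + J*p**2)
(99 + 61*103) + w(4, Z(4))**3 = (99 + 61*103) + (2 + 4*(-5 + 4)**2)**3 = (99 + 6283) + (2 + 4*(-1)**2)**3 = 6382 + (2 + 4*1)**3 = 6382 + (2 + 4)**3 = 6382 + 6**3 = 6382 + 216 = 6598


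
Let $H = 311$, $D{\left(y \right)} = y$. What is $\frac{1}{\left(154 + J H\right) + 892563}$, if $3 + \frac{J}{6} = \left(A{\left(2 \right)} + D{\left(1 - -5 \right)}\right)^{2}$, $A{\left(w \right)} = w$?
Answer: $\frac{1}{1006543} \approx 9.935 \cdot 10^{-7}$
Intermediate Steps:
$J = 366$ ($J = -18 + 6 \left(2 + \left(1 - -5\right)\right)^{2} = -18 + 6 \left(2 + \left(1 + 5\right)\right)^{2} = -18 + 6 \left(2 + 6\right)^{2} = -18 + 6 \cdot 8^{2} = -18 + 6 \cdot 64 = -18 + 384 = 366$)
$\frac{1}{\left(154 + J H\right) + 892563} = \frac{1}{\left(154 + 366 \cdot 311\right) + 892563} = \frac{1}{\left(154 + 113826\right) + 892563} = \frac{1}{113980 + 892563} = \frac{1}{1006543}$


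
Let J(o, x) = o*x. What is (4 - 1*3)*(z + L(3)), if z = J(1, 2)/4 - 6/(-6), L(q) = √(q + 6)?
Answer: 9/2 ≈ 4.5000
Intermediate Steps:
L(q) = √(6 + q)
z = 3/2 (z = (1*2)/4 - 6/(-6) = 2*(¼) - 6*(-⅙) = ½ + 1 = 3/2 ≈ 1.5000)
(4 - 1*3)*(z + L(3)) = (4 - 1*3)*(3/2 + √(6 + 3)) = (4 - 3)*(3/2 + √9) = 1*(3/2 + 3) = 1*(9/2) = 9/2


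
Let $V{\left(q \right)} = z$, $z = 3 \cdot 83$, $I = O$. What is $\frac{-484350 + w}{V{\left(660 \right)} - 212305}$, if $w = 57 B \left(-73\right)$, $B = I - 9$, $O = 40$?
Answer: $\frac{613341}{212056} \approx 2.8924$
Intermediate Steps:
$I = 40$
$z = 249$
$V{\left(q \right)} = 249$
$B = 31$ ($B = 40 - 9 = 31$)
$w = -128991$ ($w = 57 \cdot 31 \left(-73\right) = 1767 \left(-73\right) = -128991$)
$\frac{-484350 + w}{V{\left(660 \right)} - 212305} = \frac{-484350 - 128991}{249 - 212305} = - \frac{613341}{-212056} = \left(-613341\right) \left(- \frac{1}{212056}\right) = \frac{613341}{212056}$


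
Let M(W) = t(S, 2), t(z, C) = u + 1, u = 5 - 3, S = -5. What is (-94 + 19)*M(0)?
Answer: -225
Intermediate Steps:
u = 2
t(z, C) = 3 (t(z, C) = 2 + 1 = 3)
M(W) = 3
(-94 + 19)*M(0) = (-94 + 19)*3 = -75*3 = -225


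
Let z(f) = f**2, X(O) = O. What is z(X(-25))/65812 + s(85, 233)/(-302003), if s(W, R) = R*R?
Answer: -3384115793/19875421436 ≈ -0.17027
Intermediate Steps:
s(W, R) = R**2
z(X(-25))/65812 + s(85, 233)/(-302003) = (-25)**2/65812 + 233**2/(-302003) = 625*(1/65812) + 54289*(-1/302003) = 625/65812 - 54289/302003 = -3384115793/19875421436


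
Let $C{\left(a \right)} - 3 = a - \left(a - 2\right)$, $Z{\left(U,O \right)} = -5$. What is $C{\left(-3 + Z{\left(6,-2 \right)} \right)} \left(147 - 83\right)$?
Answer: $320$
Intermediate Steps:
$C{\left(a \right)} = 5$ ($C{\left(a \right)} = 3 + \left(a - \left(a - 2\right)\right) = 3 + \left(a - \left(-2 + a\right)\right) = 3 + 2 = 5$)
$C{\left(-3 + Z{\left(6,-2 \right)} \right)} \left(147 - 83\right) = 5 \left(147 - 83\right) = 5 \cdot 64 = 320$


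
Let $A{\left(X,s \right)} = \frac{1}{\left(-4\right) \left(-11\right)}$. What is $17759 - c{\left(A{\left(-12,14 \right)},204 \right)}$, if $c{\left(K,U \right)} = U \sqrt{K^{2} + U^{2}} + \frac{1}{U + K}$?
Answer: $\frac{159422499}{8977} - \frac{51 \sqrt{80568577}}{11} \approx -23857.0$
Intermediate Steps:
$A{\left(X,s \right)} = \frac{1}{44}$ ($A{\left(X,s \right)} = \left(- \frac{1}{4}\right) \left(- \frac{1}{11}\right) = \frac{1}{44}$)
$c{\left(K,U \right)} = \frac{1}{K + U} + U \sqrt{K^{2} + U^{2}}$ ($c{\left(K,U \right)} = U \sqrt{K^{2} + U^{2}} + \frac{1}{K + U} = \frac{1}{K + U} + U \sqrt{K^{2} + U^{2}}$)
$17759 - c{\left(A{\left(-12,14 \right)},204 \right)} = 17759 - \frac{1 + 204^{2} \sqrt{\left(\frac{1}{44}\right)^{2} + 204^{2}} + \frac{1}{44} \cdot 204 \sqrt{\left(\frac{1}{44}\right)^{2} + 204^{2}}}{\frac{1}{44} + 204} = 17759 - \frac{1 + 41616 \sqrt{\frac{1}{1936} + 41616} + \frac{1}{44} \cdot 204 \sqrt{\frac{1}{1936} + 41616}}{\frac{8977}{44}} = 17759 - \frac{44 \left(1 + 41616 \sqrt{\frac{80568577}{1936}} + \frac{1}{44} \cdot 204 \sqrt{\frac{80568577}{1936}}\right)}{8977} = 17759 - \frac{44 \left(1 + 41616 \frac{\sqrt{80568577}}{44} + \frac{1}{44} \cdot 204 \frac{\sqrt{80568577}}{44}\right)}{8977} = 17759 - \frac{44 \left(1 + \frac{10404 \sqrt{80568577}}{11} + \frac{51 \sqrt{80568577}}{484}\right)}{8977} = 17759 - \frac{44 \left(1 + \frac{457827 \sqrt{80568577}}{484}\right)}{8977} = 17759 - \left(\frac{44}{8977} + \frac{51 \sqrt{80568577}}{11}\right) = \frac{159422499}{8977} - \frac{51 \sqrt{80568577}}{11}$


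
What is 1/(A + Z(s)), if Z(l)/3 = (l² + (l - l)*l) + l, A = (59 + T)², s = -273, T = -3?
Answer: 1/225904 ≈ 4.4267e-6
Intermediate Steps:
A = 3136 (A = (59 - 3)² = 56² = 3136)
Z(l) = 3*l + 3*l² (Z(l) = 3*((l² + (l - l)*l) + l) = 3*((l² + 0*l) + l) = 3*((l² + 0) + l) = 3*(l² + l) = 3*(l + l²) = 3*l + 3*l²)
1/(A + Z(s)) = 1/(3136 + 3*(-273)*(1 - 273)) = 1/(3136 + 3*(-273)*(-272)) = 1/(3136 + 222768) = 1/225904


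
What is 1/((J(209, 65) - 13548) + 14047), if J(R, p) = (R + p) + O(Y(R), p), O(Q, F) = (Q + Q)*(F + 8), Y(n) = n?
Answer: 1/31287 ≈ 3.1962e-5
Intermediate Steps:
O(Q, F) = 2*Q*(8 + F) (O(Q, F) = (2*Q)*(8 + F) = 2*Q*(8 + F))
J(R, p) = R + p + 2*R*(8 + p) (J(R, p) = (R + p) + 2*R*(8 + p) = R + p + 2*R*(8 + p))
1/((J(209, 65) - 13548) + 14047) = 1/(((209 + 65 + 2*209*(8 + 65)) - 13548) + 14047) = 1/(((209 + 65 + 2*209*73) - 13548) + 14047) = 1/(((209 + 65 + 30514) - 13548) + 14047) = 1/((30788 - 13548) + 14047) = 1/(17240 + 14047) = 1/31287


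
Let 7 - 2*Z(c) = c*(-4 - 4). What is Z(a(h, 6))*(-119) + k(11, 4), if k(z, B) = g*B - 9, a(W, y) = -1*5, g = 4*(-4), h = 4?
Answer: 3781/2 ≈ 1890.5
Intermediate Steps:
g = -16
a(W, y) = -5
k(z, B) = -9 - 16*B (k(z, B) = -16*B - 9 = -9 - 16*B)
Z(c) = 7/2 + 4*c (Z(c) = 7/2 - c*(-4 - 4)/2 = 7/2 - c*(-8)/2 = 7/2 - (-4)*c = 7/2 + 4*c)
Z(a(h, 6))*(-119) + k(11, 4) = (7/2 + 4*(-5))*(-119) + (-9 - 16*4) = (7/2 - 20)*(-119) + (-9 - 64) = -33/2*(-119) - 73 = 3927/2 - 73 = 3781/2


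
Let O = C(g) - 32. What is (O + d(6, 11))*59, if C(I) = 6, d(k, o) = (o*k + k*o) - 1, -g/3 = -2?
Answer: 6195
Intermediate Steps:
g = 6 (g = -3*(-2) = 6)
d(k, o) = -1 + 2*k*o (d(k, o) = (k*o + k*o) - 1 = 2*k*o - 1 = -1 + 2*k*o)
O = -26 (O = 6 - 32 = -26)
(O + d(6, 11))*59 = (-26 + (-1 + 2*6*11))*59 = (-26 + (-1 + 132))*59 = (-26 + 131)*59 = 105*59 = 6195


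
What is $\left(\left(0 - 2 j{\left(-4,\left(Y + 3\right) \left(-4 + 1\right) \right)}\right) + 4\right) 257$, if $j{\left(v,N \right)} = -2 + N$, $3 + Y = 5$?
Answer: $9766$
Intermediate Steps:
$Y = 2$ ($Y = -3 + 5 = 2$)
$\left(\left(0 - 2 j{\left(-4,\left(Y + 3\right) \left(-4 + 1\right) \right)}\right) + 4\right) 257 = \left(\left(0 - 2 \left(-2 + \left(2 + 3\right) \left(-4 + 1\right)\right)\right) + 4\right) 257 = \left(\left(0 - 2 \left(-2 + 5 \left(-3\right)\right)\right) + 4\right) 257 = \left(\left(0 - 2 \left(-2 - 15\right)\right) + 4\right) 257 = \left(\left(0 - -34\right) + 4\right) 257 = \left(\left(0 + 34\right) + 4\right) 257 = \left(34 + 4\right) 257 = 38 \cdot 257 = 9766$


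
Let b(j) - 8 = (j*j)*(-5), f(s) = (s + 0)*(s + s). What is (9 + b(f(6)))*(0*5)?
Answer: 0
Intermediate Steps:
f(s) = 2*s² (f(s) = s*(2*s) = 2*s²)
b(j) = 8 - 5*j² (b(j) = 8 + (j*j)*(-5) = 8 + j²*(-5) = 8 - 5*j²)
(9 + b(f(6)))*(0*5) = (9 + (8 - 5*(2*6²)²))*(0*5) = (9 + (8 - 5*(2*36)²))*0 = (9 + (8 - 5*72²))*0 = (9 + (8 - 5*5184))*0 = (9 + (8 - 25920))*0 = (9 - 25912)*0 = -25903*0 = 0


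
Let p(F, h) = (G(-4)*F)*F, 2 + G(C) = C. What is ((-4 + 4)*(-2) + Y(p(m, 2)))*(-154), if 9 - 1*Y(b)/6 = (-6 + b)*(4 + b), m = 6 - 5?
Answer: 13860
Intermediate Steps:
G(C) = -2 + C
m = 1
p(F, h) = -6*F**2 (p(F, h) = ((-2 - 4)*F)*F = (-6*F)*F = -6*F**2)
Y(b) = 54 - 6*(-6 + b)*(4 + b)
((-4 + 4)*(-2) + Y(p(m, 2)))*(-154) = ((-4 + 4)*(-2) + (198 - 6*(-6*1**2)**2 + 12*(-6*1**2)))*(-154) = (0*(-2) + (198 - 6*(-6*1)**2 + 12*(-6*1)))*(-154) = (0 + (198 - 6*(-6)**2 + 12*(-6)))*(-154) = (0 + (198 - 6*36 - 72))*(-154) = (0 + (198 - 216 - 72))*(-154) = (0 - 90)*(-154) = -90*(-154) = 13860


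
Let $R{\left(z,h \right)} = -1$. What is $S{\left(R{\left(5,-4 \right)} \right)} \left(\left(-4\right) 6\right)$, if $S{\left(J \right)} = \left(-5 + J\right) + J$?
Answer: $168$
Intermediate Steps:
$S{\left(J \right)} = -5 + 2 J$
$S{\left(R{\left(5,-4 \right)} \right)} \left(\left(-4\right) 6\right) = \left(-5 + 2 \left(-1\right)\right) \left(\left(-4\right) 6\right) = \left(-5 - 2\right) \left(-24\right) = \left(-7\right) \left(-24\right) = 168$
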